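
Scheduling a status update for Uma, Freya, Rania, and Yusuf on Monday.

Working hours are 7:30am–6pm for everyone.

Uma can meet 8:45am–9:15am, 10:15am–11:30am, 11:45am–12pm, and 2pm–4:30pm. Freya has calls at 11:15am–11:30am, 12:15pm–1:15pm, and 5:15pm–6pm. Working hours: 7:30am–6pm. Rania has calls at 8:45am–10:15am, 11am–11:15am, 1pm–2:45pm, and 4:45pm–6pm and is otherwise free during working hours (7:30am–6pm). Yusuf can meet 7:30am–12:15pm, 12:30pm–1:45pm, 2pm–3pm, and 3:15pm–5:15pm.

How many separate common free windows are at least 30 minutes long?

2

Freya free within 07:30–18:00: 07:30–11:15, 11:30–12:15, 13:15–17:15.
Rania free within 07:30–18:00: 07:30–08:45, 10:15–11:00, 11:15–13:00, 14:45–16:45.
Uma ∩ Freya: 08:45–09:15, 10:15–11:15, 11:45–12:00, 14:00–16:30.
Uma ∩ Freya ∩ Rania: 10:15–11:00, 11:45–12:00, 14:45–16:30.
Uma ∩ Freya ∩ Rania ∩ Yusuf: 10:15–11:00, 11:45–12:00, 14:45–15:00, 15:15–16:30.
Windows ≥ 30 min: 10:15–11:00, 15:15–16:30.
That's 2 windows.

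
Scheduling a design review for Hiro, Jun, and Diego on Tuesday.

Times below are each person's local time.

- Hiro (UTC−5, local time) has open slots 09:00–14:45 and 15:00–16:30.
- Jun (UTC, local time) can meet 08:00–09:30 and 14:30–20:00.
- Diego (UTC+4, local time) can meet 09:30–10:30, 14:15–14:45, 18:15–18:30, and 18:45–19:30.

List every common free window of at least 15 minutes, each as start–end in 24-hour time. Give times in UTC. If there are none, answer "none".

14:45–15:30

Hiro → UTC: 14:00–19:45, 20:00–21:30.
Jun → UTC: 08:00–09:30, 14:30–20:00.
Diego → UTC: 05:30–06:30, 10:15–10:45, 14:15–14:30, 14:45–15:30.
Hiro ∩ Jun: 14:30–19:45.
Hiro ∩ Jun ∩ Diego: 14:45–15:30.
Windows ≥ 15 min: 14:45–15:30.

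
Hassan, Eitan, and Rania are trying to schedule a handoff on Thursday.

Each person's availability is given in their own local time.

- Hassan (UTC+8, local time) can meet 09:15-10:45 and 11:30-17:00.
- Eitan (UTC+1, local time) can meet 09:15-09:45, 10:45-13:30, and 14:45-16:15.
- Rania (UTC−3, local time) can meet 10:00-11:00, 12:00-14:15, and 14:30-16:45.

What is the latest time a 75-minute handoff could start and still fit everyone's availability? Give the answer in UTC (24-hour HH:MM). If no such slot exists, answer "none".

Hassan → UTC: 01:15–02:45, 03:30–09:00.
Eitan → UTC: 08:15–08:45, 09:45–12:30, 13:45–15:15.
Rania → UTC: 13:00–14:00, 15:00–17:15, 17:30–19:45.
Hassan ∩ Eitan: 08:15–08:45.
Hassan ∩ Eitan ∩ Rania: (none).
Windows ≥ 75 min: (none).

none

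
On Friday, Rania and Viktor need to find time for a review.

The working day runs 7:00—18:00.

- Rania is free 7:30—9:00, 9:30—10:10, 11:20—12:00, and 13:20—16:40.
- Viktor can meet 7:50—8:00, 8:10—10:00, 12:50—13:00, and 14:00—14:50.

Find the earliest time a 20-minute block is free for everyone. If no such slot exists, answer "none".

Rania ∩ Viktor: 07:50–08:00, 08:10–09:00, 09:30–10:00, 14:00–14:50.
Windows ≥ 20 min: 08:10–09:00, 09:30–10:00, 14:00–14:50.
Earliest such window starts at 08:10.

08:10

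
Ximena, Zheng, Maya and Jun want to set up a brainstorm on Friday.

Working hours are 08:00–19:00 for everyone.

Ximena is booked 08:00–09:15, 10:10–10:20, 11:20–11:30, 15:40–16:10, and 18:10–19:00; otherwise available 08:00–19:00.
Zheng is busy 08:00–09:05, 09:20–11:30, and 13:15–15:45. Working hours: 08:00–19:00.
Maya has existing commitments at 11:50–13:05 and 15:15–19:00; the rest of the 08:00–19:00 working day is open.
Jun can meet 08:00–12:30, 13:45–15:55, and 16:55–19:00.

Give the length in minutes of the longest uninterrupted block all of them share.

Ximena free within 08:00–19:00: 09:15–10:10, 10:20–11:20, 11:30–15:40, 16:10–18:10.
Zheng free within 08:00–19:00: 09:05–09:20, 11:30–13:15, 15:45–19:00.
Maya free within 08:00–19:00: 08:00–11:50, 13:05–15:15.
Ximena ∩ Zheng: 09:15–09:20, 11:30–13:15, 16:10–18:10.
Ximena ∩ Zheng ∩ Maya: 09:15–09:20, 11:30–11:50, 13:05–13:15.
Ximena ∩ Zheng ∩ Maya ∩ Jun: 09:15–09:20, 11:30–11:50.
Common window lengths: 5, 20 min; longest is 20.

20 minutes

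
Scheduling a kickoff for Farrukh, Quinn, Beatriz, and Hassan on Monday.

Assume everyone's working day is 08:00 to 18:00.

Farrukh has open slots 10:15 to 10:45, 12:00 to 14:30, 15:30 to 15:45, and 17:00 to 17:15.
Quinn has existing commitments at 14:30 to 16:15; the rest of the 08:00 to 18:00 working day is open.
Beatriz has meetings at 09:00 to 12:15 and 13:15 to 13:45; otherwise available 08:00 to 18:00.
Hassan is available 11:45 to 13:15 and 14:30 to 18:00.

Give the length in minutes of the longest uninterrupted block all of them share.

Quinn free within 08:00–18:00: 08:00–14:30, 16:15–18:00.
Beatriz free within 08:00–18:00: 08:00–09:00, 12:15–13:15, 13:45–18:00.
Farrukh ∩ Quinn: 10:15–10:45, 12:00–14:30, 17:00–17:15.
Farrukh ∩ Quinn ∩ Beatriz: 12:15–13:15, 13:45–14:30, 17:00–17:15.
Farrukh ∩ Quinn ∩ Beatriz ∩ Hassan: 12:15–13:15, 17:00–17:15.
Common window lengths: 60, 15 min; longest is 60.

60 minutes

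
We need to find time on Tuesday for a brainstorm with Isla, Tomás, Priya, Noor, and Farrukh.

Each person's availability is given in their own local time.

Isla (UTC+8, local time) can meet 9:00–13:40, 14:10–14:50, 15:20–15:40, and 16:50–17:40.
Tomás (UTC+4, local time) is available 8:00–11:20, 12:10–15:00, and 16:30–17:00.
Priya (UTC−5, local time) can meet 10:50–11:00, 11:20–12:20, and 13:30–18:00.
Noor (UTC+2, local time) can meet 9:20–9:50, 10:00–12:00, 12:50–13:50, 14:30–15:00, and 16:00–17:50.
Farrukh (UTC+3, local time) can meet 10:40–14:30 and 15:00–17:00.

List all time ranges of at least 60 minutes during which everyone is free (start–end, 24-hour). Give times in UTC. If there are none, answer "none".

none

Isla → UTC: 01:00–05:40, 06:10–06:50, 07:20–07:40, 08:50–09:40.
Tomás → UTC: 04:00–07:20, 08:10–11:00, 12:30–13:00.
Priya → UTC: 15:50–16:00, 16:20–17:20, 18:30–23:00.
Noor → UTC: 07:20–07:50, 08:00–10:00, 10:50–11:50, 12:30–13:00, 14:00–15:50.
Farrukh → UTC: 07:40–11:30, 12:00–14:00.
Isla ∩ Tomás: 04:00–05:40, 06:10–06:50, 08:50–09:40.
Isla ∩ Tomás ∩ Priya: (none).
Isla ∩ Tomás ∩ Priya ∩ Noor: (none).
Isla ∩ Tomás ∩ Priya ∩ Noor ∩ Farrukh: (none).
Windows ≥ 60 min: (none).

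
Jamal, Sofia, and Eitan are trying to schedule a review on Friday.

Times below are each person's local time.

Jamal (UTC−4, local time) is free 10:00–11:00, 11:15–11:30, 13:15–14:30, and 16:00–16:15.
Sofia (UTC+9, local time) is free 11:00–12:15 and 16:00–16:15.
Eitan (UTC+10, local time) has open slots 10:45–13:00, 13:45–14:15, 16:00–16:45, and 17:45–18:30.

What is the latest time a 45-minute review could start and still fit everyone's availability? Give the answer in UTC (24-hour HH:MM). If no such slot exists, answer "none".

none

Jamal → UTC: 14:00–15:00, 15:15–15:30, 17:15–18:30, 20:00–20:15.
Sofia → UTC: 02:00–03:15, 07:00–07:15.
Eitan → UTC: 00:45–03:00, 03:45–04:15, 06:00–06:45, 07:45–08:30.
Jamal ∩ Sofia: (none).
Jamal ∩ Sofia ∩ Eitan: (none).
Windows ≥ 45 min: (none).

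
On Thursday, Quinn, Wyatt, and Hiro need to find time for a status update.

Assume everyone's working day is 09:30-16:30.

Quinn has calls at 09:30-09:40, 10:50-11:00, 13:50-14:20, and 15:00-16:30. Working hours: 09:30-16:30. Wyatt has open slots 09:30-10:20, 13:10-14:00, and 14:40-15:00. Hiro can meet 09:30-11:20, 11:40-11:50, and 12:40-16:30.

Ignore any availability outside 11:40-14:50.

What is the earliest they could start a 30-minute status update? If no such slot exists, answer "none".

Quinn free within 09:30–16:30: 09:40–10:50, 11:00–13:50, 14:20–15:00.
Quinn ∩ Wyatt: 09:40–10:20, 13:10–13:50, 14:40–15:00.
Quinn ∩ Wyatt ∩ Hiro: 09:40–10:20, 13:10–13:50, 14:40–15:00.
Restricted to 11:40–14:50: 13:10–13:50, 14:40–14:50.
Windows ≥ 30 min: 13:10–13:50.
Earliest such window starts at 13:10.

13:10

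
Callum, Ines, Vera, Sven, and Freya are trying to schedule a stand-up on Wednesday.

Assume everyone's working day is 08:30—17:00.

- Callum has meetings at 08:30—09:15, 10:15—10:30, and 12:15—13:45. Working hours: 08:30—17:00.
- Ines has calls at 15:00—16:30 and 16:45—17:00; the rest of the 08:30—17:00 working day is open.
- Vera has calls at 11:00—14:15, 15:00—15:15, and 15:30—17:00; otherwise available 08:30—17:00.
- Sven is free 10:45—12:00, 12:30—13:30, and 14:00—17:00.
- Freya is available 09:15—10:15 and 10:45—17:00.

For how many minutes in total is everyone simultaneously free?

60 minutes

Callum free within 08:30–17:00: 09:15–10:15, 10:30–12:15, 13:45–17:00.
Ines free within 08:30–17:00: 08:30–15:00, 16:30–16:45.
Vera free within 08:30–17:00: 08:30–11:00, 14:15–15:00, 15:15–15:30.
Callum ∩ Ines: 09:15–10:15, 10:30–12:15, 13:45–15:00, 16:30–16:45.
Callum ∩ Ines ∩ Vera: 09:15–10:15, 10:30–11:00, 14:15–15:00.
Callum ∩ Ines ∩ Vera ∩ Sven: 10:45–11:00, 14:15–15:00.
Callum ∩ Ines ∩ Vera ∩ Sven ∩ Freya: 10:45–11:00, 14:15–15:00.
Total common minutes: 15 + 45 = 60.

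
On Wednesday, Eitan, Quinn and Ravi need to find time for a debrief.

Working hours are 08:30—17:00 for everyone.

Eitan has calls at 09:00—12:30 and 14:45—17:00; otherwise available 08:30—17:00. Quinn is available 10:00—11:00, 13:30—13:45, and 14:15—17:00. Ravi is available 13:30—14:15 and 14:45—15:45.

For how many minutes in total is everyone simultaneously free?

Eitan free within 08:30–17:00: 08:30–09:00, 12:30–14:45.
Eitan ∩ Quinn: 13:30–13:45, 14:15–14:45.
Eitan ∩ Quinn ∩ Ravi: 13:30–13:45.
Total common minutes: 15.

15 minutes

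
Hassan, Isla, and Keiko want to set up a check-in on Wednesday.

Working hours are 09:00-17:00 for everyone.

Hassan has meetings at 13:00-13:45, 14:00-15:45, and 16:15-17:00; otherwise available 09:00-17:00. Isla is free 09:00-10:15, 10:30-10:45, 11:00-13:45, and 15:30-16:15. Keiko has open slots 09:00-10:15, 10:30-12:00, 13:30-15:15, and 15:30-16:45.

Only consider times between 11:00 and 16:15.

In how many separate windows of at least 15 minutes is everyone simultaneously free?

Hassan free within 09:00–17:00: 09:00–13:00, 13:45–14:00, 15:45–16:15.
Hassan ∩ Isla: 09:00–10:15, 10:30–10:45, 11:00–13:00, 15:45–16:15.
Hassan ∩ Isla ∩ Keiko: 09:00–10:15, 10:30–10:45, 11:00–12:00, 15:45–16:15.
Restricted to 11:00–16:15: 11:00–12:00, 15:45–16:15.
Windows ≥ 15 min: 11:00–12:00, 15:45–16:15.
That's 2 windows.

2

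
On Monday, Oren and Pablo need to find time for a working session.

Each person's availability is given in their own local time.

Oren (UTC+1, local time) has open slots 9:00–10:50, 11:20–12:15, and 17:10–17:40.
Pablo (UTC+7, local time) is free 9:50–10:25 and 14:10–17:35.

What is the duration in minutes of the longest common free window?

Oren → UTC: 08:00–09:50, 10:20–11:15, 16:10–16:40.
Pablo → UTC: 02:50–03:25, 07:10–10:35.
Oren ∩ Pablo: 08:00–09:50, 10:20–10:35.
Common window lengths: 110, 15 min; longest is 110.

110 minutes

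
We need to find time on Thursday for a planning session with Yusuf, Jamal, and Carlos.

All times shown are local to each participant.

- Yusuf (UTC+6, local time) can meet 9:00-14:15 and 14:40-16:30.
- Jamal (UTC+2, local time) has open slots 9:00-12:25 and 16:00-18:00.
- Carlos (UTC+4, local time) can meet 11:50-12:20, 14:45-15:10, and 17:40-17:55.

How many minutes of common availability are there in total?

Yusuf → UTC: 03:00–08:15, 08:40–10:30.
Jamal → UTC: 07:00–10:25, 14:00–16:00.
Carlos → UTC: 07:50–08:20, 10:45–11:10, 13:40–13:55.
Yusuf ∩ Jamal: 07:00–08:15, 08:40–10:25.
Yusuf ∩ Jamal ∩ Carlos: 07:50–08:15.
Total common minutes: 25.

25 minutes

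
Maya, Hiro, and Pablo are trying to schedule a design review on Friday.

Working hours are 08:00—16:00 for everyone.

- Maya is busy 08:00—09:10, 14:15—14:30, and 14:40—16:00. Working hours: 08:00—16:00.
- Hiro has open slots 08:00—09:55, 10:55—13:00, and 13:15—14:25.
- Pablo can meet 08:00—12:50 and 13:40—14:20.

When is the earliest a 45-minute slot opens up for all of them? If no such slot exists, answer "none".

Maya free within 08:00–16:00: 09:10–14:15, 14:30–14:40.
Maya ∩ Hiro: 09:10–09:55, 10:55–13:00, 13:15–14:15.
Maya ∩ Hiro ∩ Pablo: 09:10–09:55, 10:55–12:50, 13:40–14:15.
Windows ≥ 45 min: 09:10–09:55, 10:55–12:50.
Earliest such window starts at 09:10.

09:10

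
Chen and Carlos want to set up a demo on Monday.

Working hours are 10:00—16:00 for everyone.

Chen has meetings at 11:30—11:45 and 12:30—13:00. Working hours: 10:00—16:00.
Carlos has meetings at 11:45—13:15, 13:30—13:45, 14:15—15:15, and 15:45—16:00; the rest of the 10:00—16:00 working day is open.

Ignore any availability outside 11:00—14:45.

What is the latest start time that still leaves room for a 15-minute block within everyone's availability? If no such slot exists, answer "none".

Chen free within 10:00–16:00: 10:00–11:30, 11:45–12:30, 13:00–16:00.
Carlos free within 10:00–16:00: 10:00–11:45, 13:15–13:30, 13:45–14:15, 15:15–15:45.
Chen ∩ Carlos: 10:00–11:30, 13:15–13:30, 13:45–14:15, 15:15–15:45.
Restricted to 11:00–14:45: 11:00–11:30, 13:15–13:30, 13:45–14:15.
Windows ≥ 15 min: 11:00–11:30, 13:15–13:30, 13:45–14:15.
Latest start in the last window 13:45–14:15 is 14:15 − 15 min = 14:00.

14:00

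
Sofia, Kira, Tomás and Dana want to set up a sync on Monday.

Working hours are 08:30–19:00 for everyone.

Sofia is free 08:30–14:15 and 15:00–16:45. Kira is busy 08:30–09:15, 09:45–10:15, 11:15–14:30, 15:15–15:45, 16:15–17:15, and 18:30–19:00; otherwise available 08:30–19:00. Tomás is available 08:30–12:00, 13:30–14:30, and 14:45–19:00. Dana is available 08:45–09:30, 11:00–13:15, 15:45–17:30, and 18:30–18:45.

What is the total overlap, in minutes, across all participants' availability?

Kira free within 08:30–19:00: 09:15–09:45, 10:15–11:15, 14:30–15:15, 15:45–16:15, 17:15–18:30.
Sofia ∩ Kira: 09:15–09:45, 10:15–11:15, 15:00–15:15, 15:45–16:15.
Sofia ∩ Kira ∩ Tomás: 09:15–09:45, 10:15–11:15, 15:00–15:15, 15:45–16:15.
Sofia ∩ Kira ∩ Tomás ∩ Dana: 09:15–09:30, 11:00–11:15, 15:45–16:15.
Total common minutes: 15 + 15 + 30 = 60.

60 minutes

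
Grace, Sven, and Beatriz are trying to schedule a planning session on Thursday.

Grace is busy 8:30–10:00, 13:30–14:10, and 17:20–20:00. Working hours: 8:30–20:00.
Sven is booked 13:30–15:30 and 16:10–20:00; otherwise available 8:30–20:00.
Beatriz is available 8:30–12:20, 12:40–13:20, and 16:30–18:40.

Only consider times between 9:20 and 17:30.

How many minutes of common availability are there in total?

Grace free within 08:30–20:00: 10:00–13:30, 14:10–17:20.
Sven free within 08:30–20:00: 08:30–13:30, 15:30–16:10.
Grace ∩ Sven: 10:00–13:30, 15:30–16:10.
Grace ∩ Sven ∩ Beatriz: 10:00–12:20, 12:40–13:20.
Restricted to 09:20–17:30: 10:00–12:20, 12:40–13:20.
Total common minutes: 140 + 40 = 180.

180 minutes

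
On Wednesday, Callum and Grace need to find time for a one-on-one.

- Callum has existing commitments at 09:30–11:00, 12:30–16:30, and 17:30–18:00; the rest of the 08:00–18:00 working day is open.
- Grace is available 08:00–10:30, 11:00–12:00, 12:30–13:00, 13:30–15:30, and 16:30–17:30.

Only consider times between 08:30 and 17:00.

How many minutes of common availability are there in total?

150 minutes

Callum free within 08:00–18:00: 08:00–09:30, 11:00–12:30, 16:30–17:30.
Callum ∩ Grace: 08:00–09:30, 11:00–12:00, 16:30–17:30.
Restricted to 08:30–17:00: 08:30–09:30, 11:00–12:00, 16:30–17:00.
Total common minutes: 60 + 60 + 30 = 150.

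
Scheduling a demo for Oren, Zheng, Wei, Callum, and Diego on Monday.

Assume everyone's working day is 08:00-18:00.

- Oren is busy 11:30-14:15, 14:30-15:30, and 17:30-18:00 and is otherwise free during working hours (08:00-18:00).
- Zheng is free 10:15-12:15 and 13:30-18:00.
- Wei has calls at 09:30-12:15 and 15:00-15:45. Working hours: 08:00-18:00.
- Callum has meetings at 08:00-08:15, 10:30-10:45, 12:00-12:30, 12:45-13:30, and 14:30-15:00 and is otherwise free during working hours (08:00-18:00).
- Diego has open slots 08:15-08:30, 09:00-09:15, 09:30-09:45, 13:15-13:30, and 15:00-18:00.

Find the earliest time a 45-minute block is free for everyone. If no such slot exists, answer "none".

15:45

Oren free within 08:00–18:00: 08:00–11:30, 14:15–14:30, 15:30–17:30.
Wei free within 08:00–18:00: 08:00–09:30, 12:15–15:00, 15:45–18:00.
Callum free within 08:00–18:00: 08:15–10:30, 10:45–12:00, 12:30–12:45, 13:30–14:30, 15:00–18:00.
Oren ∩ Zheng: 10:15–11:30, 14:15–14:30, 15:30–17:30.
Oren ∩ Zheng ∩ Wei: 14:15–14:30, 15:45–17:30.
Oren ∩ Zheng ∩ Wei ∩ Callum: 14:15–14:30, 15:45–17:30.
Oren ∩ Zheng ∩ Wei ∩ Callum ∩ Diego: 15:45–17:30.
Windows ≥ 45 min: 15:45–17:30.
Earliest such window starts at 15:45.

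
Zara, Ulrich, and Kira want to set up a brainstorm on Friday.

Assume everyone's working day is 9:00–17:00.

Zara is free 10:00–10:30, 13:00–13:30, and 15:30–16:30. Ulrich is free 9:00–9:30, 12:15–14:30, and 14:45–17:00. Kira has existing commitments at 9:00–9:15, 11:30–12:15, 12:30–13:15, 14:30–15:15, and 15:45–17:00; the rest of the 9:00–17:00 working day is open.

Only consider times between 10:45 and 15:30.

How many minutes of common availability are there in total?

15 minutes

Kira free within 09:00–17:00: 09:15–11:30, 12:15–12:30, 13:15–14:30, 15:15–15:45.
Zara ∩ Ulrich: 13:00–13:30, 15:30–16:30.
Zara ∩ Ulrich ∩ Kira: 13:15–13:30, 15:30–15:45.
Restricted to 10:45–15:30: 13:15–13:30.
Total common minutes: 15.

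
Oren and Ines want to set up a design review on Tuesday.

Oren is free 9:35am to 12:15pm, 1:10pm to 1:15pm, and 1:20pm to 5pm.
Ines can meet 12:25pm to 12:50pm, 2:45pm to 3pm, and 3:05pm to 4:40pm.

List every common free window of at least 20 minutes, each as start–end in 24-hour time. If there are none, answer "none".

Oren ∩ Ines: 14:45–15:00, 15:05–16:40.
Windows ≥ 20 min: 15:05–16:40.

15:05–16:40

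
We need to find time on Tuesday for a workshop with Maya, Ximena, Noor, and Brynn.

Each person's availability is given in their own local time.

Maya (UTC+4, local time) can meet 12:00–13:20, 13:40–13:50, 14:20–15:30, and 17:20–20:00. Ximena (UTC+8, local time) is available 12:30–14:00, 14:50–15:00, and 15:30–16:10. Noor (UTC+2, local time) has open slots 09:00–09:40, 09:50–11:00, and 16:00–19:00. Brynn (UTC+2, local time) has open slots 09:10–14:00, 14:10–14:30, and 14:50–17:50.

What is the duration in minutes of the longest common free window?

10 minutes

Maya → UTC: 08:00–09:20, 09:40–09:50, 10:20–11:30, 13:20–16:00.
Ximena → UTC: 04:30–06:00, 06:50–07:00, 07:30–08:10.
Noor → UTC: 07:00–07:40, 07:50–09:00, 14:00–17:00.
Brynn → UTC: 07:10–12:00, 12:10–12:30, 12:50–15:50.
Maya ∩ Ximena: 08:00–08:10.
Maya ∩ Ximena ∩ Noor: 08:00–08:10.
Maya ∩ Ximena ∩ Noor ∩ Brynn: 08:00–08:10.
Single common window of 10 minutes.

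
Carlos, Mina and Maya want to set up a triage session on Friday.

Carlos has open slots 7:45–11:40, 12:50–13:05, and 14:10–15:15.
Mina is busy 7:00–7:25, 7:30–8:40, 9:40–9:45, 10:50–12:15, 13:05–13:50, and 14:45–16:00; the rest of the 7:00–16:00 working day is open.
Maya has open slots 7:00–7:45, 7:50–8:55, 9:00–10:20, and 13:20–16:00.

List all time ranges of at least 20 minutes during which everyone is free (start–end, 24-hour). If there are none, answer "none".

Mina free within 07:00–16:00: 07:25–07:30, 08:40–09:40, 09:45–10:50, 12:15–13:05, 13:50–14:45.
Carlos ∩ Mina: 08:40–09:40, 09:45–10:50, 12:50–13:05, 14:10–14:45.
Carlos ∩ Mina ∩ Maya: 08:40–08:55, 09:00–09:40, 09:45–10:20, 14:10–14:45.
Windows ≥ 20 min: 09:00–09:40, 09:45–10:20, 14:10–14:45.

09:00–09:40, 09:45–10:20, 14:10–14:45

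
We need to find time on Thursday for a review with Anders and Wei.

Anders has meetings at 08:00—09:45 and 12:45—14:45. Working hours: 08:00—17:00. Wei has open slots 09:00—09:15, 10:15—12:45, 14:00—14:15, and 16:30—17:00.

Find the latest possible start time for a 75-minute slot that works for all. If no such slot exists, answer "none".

Anders free within 08:00–17:00: 09:45–12:45, 14:45–17:00.
Anders ∩ Wei: 10:15–12:45, 16:30–17:00.
Windows ≥ 75 min: 10:15–12:45.
Latest start in the last window 10:15–12:45 is 12:45 − 75 min = 11:30.

11:30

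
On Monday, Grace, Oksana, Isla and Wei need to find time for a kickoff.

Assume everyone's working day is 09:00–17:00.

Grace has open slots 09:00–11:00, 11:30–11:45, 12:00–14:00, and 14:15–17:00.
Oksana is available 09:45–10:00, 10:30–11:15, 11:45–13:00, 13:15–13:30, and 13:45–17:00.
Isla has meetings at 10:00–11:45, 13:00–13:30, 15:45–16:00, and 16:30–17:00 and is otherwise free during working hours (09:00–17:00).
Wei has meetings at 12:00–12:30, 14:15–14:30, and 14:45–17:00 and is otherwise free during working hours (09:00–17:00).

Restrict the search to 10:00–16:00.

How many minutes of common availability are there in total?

Isla free within 09:00–17:00: 09:00–10:00, 11:45–13:00, 13:30–15:45, 16:00–16:30.
Wei free within 09:00–17:00: 09:00–12:00, 12:30–14:15, 14:30–14:45.
Grace ∩ Oksana: 09:45–10:00, 10:30–11:00, 12:00–13:00, 13:15–13:30, 13:45–14:00, 14:15–17:00.
Grace ∩ Oksana ∩ Isla: 09:45–10:00, 12:00–13:00, 13:45–14:00, 14:15–15:45, 16:00–16:30.
Grace ∩ Oksana ∩ Isla ∩ Wei: 09:45–10:00, 12:30–13:00, 13:45–14:00, 14:30–14:45.
Restricted to 10:00–16:00: 12:30–13:00, 13:45–14:00, 14:30–14:45.
Total common minutes: 30 + 15 + 15 = 60.

60 minutes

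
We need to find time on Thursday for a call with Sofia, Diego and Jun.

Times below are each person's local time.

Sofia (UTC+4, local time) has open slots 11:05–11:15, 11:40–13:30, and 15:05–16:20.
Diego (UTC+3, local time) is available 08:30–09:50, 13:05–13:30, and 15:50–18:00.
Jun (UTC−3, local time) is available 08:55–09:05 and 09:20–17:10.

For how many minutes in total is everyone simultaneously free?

0 minutes

Sofia → UTC: 07:05–07:15, 07:40–09:30, 11:05–12:20.
Diego → UTC: 05:30–06:50, 10:05–10:30, 12:50–15:00.
Jun → UTC: 11:55–12:05, 12:20–20:10.
Sofia ∩ Diego: (none).
Sofia ∩ Diego ∩ Jun: (none).
Total common minutes: 0.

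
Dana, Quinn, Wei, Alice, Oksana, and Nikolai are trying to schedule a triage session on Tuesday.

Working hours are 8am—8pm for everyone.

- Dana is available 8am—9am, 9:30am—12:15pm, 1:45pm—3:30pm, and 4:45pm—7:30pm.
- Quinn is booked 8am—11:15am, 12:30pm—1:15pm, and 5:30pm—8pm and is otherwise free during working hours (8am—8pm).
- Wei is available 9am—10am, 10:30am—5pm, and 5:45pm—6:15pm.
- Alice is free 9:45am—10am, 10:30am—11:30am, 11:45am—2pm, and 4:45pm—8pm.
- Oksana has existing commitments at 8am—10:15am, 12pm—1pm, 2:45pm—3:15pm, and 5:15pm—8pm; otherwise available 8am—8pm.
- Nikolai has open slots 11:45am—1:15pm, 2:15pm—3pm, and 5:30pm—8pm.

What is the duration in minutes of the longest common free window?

Quinn free within 08:00–20:00: 11:15–12:30, 13:15–17:30.
Oksana free within 08:00–20:00: 10:15–12:00, 13:00–14:45, 15:15–17:15.
Dana ∩ Quinn: 11:15–12:15, 13:45–15:30, 16:45–17:30.
Dana ∩ Quinn ∩ Wei: 11:15–12:15, 13:45–15:30, 16:45–17:00.
Dana ∩ Quinn ∩ Wei ∩ Alice: 11:15–11:30, 11:45–12:15, 13:45–14:00, 16:45–17:00.
Dana ∩ Quinn ∩ Wei ∩ Alice ∩ Oksana: 11:15–11:30, 11:45–12:00, 13:45–14:00, 16:45–17:00.
Dana ∩ Quinn ∩ Wei ∩ Alice ∩ Oksana ∩ Nikolai: 11:45–12:00.
Single common window of 15 minutes.

15 minutes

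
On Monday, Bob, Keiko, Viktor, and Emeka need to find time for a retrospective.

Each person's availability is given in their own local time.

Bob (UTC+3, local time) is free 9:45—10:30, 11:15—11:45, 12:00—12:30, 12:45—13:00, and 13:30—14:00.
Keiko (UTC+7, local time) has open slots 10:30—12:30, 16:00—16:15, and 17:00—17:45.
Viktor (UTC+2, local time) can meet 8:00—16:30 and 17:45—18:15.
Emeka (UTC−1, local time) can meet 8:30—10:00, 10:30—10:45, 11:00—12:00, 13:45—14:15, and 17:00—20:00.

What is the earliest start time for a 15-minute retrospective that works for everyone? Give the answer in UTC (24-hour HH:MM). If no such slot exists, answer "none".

Bob → UTC: 06:45–07:30, 08:15–08:45, 09:00–09:30, 09:45–10:00, 10:30–11:00.
Keiko → UTC: 03:30–05:30, 09:00–09:15, 10:00–10:45.
Viktor → UTC: 06:00–14:30, 15:45–16:15.
Emeka → UTC: 09:30–11:00, 11:30–11:45, 12:00–13:00, 14:45–15:15, 18:00–21:00.
Bob ∩ Keiko: 09:00–09:15, 10:30–10:45.
Bob ∩ Keiko ∩ Viktor: 09:00–09:15, 10:30–10:45.
Bob ∩ Keiko ∩ Viktor ∩ Emeka: 10:30–10:45.
Windows ≥ 15 min: 10:30–10:45.
Earliest such window starts at 10:30.

10:30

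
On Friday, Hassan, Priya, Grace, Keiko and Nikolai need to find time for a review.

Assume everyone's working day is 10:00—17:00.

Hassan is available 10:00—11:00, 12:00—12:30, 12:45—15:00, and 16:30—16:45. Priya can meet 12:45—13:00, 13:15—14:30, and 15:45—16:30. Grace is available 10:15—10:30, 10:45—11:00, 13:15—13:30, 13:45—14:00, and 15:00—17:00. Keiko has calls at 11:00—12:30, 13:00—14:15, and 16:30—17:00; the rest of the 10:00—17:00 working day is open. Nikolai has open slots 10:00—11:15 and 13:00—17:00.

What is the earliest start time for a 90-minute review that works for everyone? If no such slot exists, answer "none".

none

Keiko free within 10:00–17:00: 10:00–11:00, 12:30–13:00, 14:15–16:30.
Hassan ∩ Priya: 12:45–13:00, 13:15–14:30.
Hassan ∩ Priya ∩ Grace: 13:15–13:30, 13:45–14:00.
Hassan ∩ Priya ∩ Grace ∩ Keiko: (none).
Hassan ∩ Priya ∩ Grace ∩ Keiko ∩ Nikolai: (none).
Windows ≥ 90 min: (none).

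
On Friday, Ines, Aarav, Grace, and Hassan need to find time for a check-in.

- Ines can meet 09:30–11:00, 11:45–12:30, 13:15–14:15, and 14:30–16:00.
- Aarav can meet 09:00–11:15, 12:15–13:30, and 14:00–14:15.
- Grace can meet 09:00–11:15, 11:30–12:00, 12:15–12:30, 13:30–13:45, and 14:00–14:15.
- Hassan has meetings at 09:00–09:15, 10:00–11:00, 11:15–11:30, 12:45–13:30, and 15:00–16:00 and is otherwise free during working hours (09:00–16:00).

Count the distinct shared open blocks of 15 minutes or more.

3

Hassan free within 09:00–16:00: 09:15–10:00, 11:00–11:15, 11:30–12:45, 13:30–15:00.
Ines ∩ Aarav: 09:30–11:00, 12:15–12:30, 13:15–13:30, 14:00–14:15.
Ines ∩ Aarav ∩ Grace: 09:30–11:00, 12:15–12:30, 14:00–14:15.
Ines ∩ Aarav ∩ Grace ∩ Hassan: 09:30–10:00, 12:15–12:30, 14:00–14:15.
Windows ≥ 15 min: 09:30–10:00, 12:15–12:30, 14:00–14:15.
That's 3 windows.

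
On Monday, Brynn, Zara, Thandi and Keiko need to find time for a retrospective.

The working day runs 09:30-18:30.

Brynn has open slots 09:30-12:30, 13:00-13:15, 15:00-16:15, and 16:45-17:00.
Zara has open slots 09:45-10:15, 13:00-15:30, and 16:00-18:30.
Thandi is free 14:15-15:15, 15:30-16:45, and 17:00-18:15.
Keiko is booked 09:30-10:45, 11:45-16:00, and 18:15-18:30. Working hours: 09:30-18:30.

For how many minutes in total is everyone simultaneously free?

15 minutes

Keiko free within 09:30–18:30: 10:45–11:45, 16:00–18:15.
Brynn ∩ Zara: 09:45–10:15, 13:00–13:15, 15:00–15:30, 16:00–16:15, 16:45–17:00.
Brynn ∩ Zara ∩ Thandi: 15:00–15:15, 16:00–16:15.
Brynn ∩ Zara ∩ Thandi ∩ Keiko: 16:00–16:15.
Total common minutes: 15.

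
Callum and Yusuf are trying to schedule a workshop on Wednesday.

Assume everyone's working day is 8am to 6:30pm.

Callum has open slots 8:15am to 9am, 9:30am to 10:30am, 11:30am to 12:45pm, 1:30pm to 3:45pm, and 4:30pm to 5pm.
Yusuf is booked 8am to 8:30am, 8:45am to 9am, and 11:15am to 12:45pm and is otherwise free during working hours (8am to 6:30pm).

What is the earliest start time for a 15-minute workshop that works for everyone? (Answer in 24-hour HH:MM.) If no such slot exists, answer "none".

Yusuf free within 08:00–18:30: 08:30–08:45, 09:00–11:15, 12:45–18:30.
Callum ∩ Yusuf: 08:30–08:45, 09:30–10:30, 13:30–15:45, 16:30–17:00.
Windows ≥ 15 min: 08:30–08:45, 09:30–10:30, 13:30–15:45, 16:30–17:00.
Earliest such window starts at 08:30.

08:30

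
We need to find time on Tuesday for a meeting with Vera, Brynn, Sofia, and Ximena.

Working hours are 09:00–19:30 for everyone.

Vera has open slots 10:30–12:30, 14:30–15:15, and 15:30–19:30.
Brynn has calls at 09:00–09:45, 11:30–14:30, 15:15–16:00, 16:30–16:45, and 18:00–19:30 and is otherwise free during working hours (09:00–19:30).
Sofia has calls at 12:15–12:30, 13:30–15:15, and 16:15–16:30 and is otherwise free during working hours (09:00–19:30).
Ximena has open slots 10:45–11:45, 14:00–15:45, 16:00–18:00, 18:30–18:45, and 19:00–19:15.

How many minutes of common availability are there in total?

135 minutes

Brynn free within 09:00–19:30: 09:45–11:30, 14:30–15:15, 16:00–16:30, 16:45–18:00.
Sofia free within 09:00–19:30: 09:00–12:15, 12:30–13:30, 15:15–16:15, 16:30–19:30.
Vera ∩ Brynn: 10:30–11:30, 14:30–15:15, 16:00–16:30, 16:45–18:00.
Vera ∩ Brynn ∩ Sofia: 10:30–11:30, 16:00–16:15, 16:45–18:00.
Vera ∩ Brynn ∩ Sofia ∩ Ximena: 10:45–11:30, 16:00–16:15, 16:45–18:00.
Total common minutes: 45 + 15 + 75 = 135.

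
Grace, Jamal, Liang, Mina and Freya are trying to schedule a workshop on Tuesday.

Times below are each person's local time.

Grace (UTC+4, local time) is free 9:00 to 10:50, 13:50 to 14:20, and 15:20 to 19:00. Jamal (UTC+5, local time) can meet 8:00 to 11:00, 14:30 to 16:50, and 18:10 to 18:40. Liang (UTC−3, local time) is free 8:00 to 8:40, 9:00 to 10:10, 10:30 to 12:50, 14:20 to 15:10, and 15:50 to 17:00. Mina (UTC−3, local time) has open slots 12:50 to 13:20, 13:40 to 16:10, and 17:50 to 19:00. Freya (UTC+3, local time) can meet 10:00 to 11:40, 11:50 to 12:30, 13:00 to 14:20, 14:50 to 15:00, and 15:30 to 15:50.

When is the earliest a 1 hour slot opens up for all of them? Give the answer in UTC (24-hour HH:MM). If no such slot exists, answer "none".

Grace → UTC: 05:00–06:50, 09:50–10:20, 11:20–15:00.
Jamal → UTC: 03:00–06:00, 09:30–11:50, 13:10–13:40.
Liang → UTC: 11:00–11:40, 12:00–13:10, 13:30–15:50, 17:20–18:10, 18:50–20:00.
Mina → UTC: 15:50–16:20, 16:40–19:10, 20:50–22:00.
Freya → UTC: 07:00–08:40, 08:50–09:30, 10:00–11:20, 11:50–12:00, 12:30–12:50.
Grace ∩ Jamal: 05:00–06:00, 09:50–10:20, 11:20–11:50, 13:10–13:40.
Grace ∩ Jamal ∩ Liang: 11:20–11:40, 13:30–13:40.
Grace ∩ Jamal ∩ Liang ∩ Mina: (none).
Grace ∩ Jamal ∩ Liang ∩ Mina ∩ Freya: (none).
Windows ≥ 60 min: (none).

none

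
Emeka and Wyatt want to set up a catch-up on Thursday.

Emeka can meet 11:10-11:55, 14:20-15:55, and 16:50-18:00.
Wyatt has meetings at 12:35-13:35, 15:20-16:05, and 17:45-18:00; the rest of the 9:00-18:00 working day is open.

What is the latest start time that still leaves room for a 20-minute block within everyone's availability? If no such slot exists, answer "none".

Wyatt free within 09:00–18:00: 09:00–12:35, 13:35–15:20, 16:05–17:45.
Emeka ∩ Wyatt: 11:10–11:55, 14:20–15:20, 16:50–17:45.
Windows ≥ 20 min: 11:10–11:55, 14:20–15:20, 16:50–17:45.
Latest start in the last window 16:50–17:45 is 17:45 − 20 min = 17:25.

17:25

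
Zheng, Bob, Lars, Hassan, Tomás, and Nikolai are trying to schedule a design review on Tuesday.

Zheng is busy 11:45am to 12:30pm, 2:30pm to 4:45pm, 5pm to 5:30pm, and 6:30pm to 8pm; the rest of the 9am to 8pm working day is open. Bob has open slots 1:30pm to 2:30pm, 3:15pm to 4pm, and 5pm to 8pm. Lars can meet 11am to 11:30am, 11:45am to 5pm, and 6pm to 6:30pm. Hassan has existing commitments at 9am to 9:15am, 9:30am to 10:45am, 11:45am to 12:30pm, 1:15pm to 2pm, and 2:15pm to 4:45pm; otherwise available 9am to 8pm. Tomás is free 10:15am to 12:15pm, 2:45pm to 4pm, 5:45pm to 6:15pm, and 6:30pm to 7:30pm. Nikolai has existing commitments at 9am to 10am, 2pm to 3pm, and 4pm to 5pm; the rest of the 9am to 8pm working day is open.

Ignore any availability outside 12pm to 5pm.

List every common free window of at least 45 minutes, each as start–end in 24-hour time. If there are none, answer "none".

Zheng free within 09:00–20:00: 09:00–11:45, 12:30–14:30, 16:45–17:00, 17:30–18:30.
Hassan free within 09:00–20:00: 09:15–09:30, 10:45–11:45, 12:30–13:15, 14:00–14:15, 16:45–20:00.
Nikolai free within 09:00–20:00: 10:00–14:00, 15:00–16:00, 17:00–20:00.
Zheng ∩ Bob: 13:30–14:30, 17:30–18:30.
Zheng ∩ Bob ∩ Lars: 13:30–14:30, 18:00–18:30.
Zheng ∩ Bob ∩ Lars ∩ Hassan: 14:00–14:15, 18:00–18:30.
Zheng ∩ Bob ∩ Lars ∩ Hassan ∩ Tomás: 18:00–18:15.
Zheng ∩ Bob ∩ Lars ∩ Hassan ∩ Tomás ∩ Nikolai: 18:00–18:15.
Restricted to 12:00–17:00: (none).
Windows ≥ 45 min: (none).

none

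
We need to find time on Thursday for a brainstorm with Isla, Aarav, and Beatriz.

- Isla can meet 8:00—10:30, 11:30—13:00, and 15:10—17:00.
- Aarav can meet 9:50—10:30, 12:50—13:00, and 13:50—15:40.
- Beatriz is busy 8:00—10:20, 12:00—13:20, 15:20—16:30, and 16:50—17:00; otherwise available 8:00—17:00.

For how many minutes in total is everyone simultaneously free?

20 minutes

Beatriz free within 08:00–17:00: 10:20–12:00, 13:20–15:20, 16:30–16:50.
Isla ∩ Aarav: 09:50–10:30, 12:50–13:00, 15:10–15:40.
Isla ∩ Aarav ∩ Beatriz: 10:20–10:30, 15:10–15:20.
Total common minutes: 10 + 10 = 20.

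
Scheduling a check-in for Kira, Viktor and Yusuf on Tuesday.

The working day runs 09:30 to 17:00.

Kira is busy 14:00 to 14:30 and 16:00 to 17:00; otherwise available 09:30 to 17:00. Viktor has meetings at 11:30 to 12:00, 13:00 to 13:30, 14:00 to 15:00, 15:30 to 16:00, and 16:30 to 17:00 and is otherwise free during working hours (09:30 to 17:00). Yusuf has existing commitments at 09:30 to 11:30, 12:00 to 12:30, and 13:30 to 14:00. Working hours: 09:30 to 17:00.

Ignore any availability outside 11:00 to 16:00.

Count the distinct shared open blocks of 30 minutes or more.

2

Kira free within 09:30–17:00: 09:30–14:00, 14:30–16:00.
Viktor free within 09:30–17:00: 09:30–11:30, 12:00–13:00, 13:30–14:00, 15:00–15:30, 16:00–16:30.
Yusuf free within 09:30–17:00: 11:30–12:00, 12:30–13:30, 14:00–17:00.
Kira ∩ Viktor: 09:30–11:30, 12:00–13:00, 13:30–14:00, 15:00–15:30.
Kira ∩ Viktor ∩ Yusuf: 12:30–13:00, 15:00–15:30.
Restricted to 11:00–16:00: 12:30–13:00, 15:00–15:30.
Windows ≥ 30 min: 12:30–13:00, 15:00–15:30.
That's 2 windows.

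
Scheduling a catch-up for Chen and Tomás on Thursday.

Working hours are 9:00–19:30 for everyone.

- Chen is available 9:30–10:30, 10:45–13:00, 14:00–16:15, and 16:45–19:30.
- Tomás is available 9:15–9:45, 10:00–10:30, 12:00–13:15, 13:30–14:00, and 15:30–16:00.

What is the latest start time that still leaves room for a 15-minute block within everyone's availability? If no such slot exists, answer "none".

15:45

Chen ∩ Tomás: 09:30–09:45, 10:00–10:30, 12:00–13:00, 15:30–16:00.
Windows ≥ 15 min: 09:30–09:45, 10:00–10:30, 12:00–13:00, 15:30–16:00.
Latest start in the last window 15:30–16:00 is 16:00 − 15 min = 15:45.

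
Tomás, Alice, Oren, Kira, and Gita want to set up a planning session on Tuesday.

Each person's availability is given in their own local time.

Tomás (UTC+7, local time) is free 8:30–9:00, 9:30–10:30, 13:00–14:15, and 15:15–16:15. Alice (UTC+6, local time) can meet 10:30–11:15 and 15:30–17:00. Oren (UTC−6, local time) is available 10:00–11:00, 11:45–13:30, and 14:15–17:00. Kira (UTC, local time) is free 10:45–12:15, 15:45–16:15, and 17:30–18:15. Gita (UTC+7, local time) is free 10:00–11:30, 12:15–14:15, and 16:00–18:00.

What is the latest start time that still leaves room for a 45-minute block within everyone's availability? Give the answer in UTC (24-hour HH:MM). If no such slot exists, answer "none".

Tomás → UTC: 01:30–02:00, 02:30–03:30, 06:00–07:15, 08:15–09:15.
Alice → UTC: 04:30–05:15, 09:30–11:00.
Oren → UTC: 16:00–17:00, 17:45–19:30, 20:15–23:00.
Kira → UTC: 10:45–12:15, 15:45–16:15, 17:30–18:15.
Gita → UTC: 03:00–04:30, 05:15–07:15, 09:00–11:00.
Tomás ∩ Alice: (none).
Tomás ∩ Alice ∩ Oren: (none).
Tomás ∩ Alice ∩ Oren ∩ Kira: (none).
Tomás ∩ Alice ∩ Oren ∩ Kira ∩ Gita: (none).
Windows ≥ 45 min: (none).

none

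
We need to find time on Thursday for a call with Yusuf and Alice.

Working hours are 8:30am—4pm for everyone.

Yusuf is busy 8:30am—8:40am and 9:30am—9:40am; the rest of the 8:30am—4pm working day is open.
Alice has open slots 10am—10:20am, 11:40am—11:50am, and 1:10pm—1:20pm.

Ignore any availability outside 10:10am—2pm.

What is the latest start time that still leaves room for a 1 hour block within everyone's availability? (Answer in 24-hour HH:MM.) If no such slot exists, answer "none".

none

Yusuf free within 08:30–16:00: 08:40–09:30, 09:40–16:00.
Yusuf ∩ Alice: 10:00–10:20, 11:40–11:50, 13:10–13:20.
Restricted to 10:10–14:00: 10:10–10:20, 11:40–11:50, 13:10–13:20.
Windows ≥ 60 min: (none).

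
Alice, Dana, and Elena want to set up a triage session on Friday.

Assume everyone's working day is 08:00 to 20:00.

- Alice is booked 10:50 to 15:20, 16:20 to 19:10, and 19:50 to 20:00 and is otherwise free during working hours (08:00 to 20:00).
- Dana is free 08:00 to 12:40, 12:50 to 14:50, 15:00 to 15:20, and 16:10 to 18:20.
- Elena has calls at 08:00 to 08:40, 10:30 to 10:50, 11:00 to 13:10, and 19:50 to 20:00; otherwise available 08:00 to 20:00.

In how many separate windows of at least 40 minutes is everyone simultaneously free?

1

Alice free within 08:00–20:00: 08:00–10:50, 15:20–16:20, 19:10–19:50.
Elena free within 08:00–20:00: 08:40–10:30, 10:50–11:00, 13:10–19:50.
Alice ∩ Dana: 08:00–10:50, 16:10–16:20.
Alice ∩ Dana ∩ Elena: 08:40–10:30, 16:10–16:20.
Windows ≥ 40 min: 08:40–10:30.
That's 1 window.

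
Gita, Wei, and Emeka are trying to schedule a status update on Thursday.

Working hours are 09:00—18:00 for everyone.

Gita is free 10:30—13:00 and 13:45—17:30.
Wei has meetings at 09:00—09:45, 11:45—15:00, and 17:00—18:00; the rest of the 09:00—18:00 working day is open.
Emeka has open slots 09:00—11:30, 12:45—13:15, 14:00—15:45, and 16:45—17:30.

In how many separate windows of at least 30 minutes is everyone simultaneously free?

Wei free within 09:00–18:00: 09:45–11:45, 15:00–17:00.
Gita ∩ Wei: 10:30–11:45, 15:00–17:00.
Gita ∩ Wei ∩ Emeka: 10:30–11:30, 15:00–15:45, 16:45–17:00.
Windows ≥ 30 min: 10:30–11:30, 15:00–15:45.
That's 2 windows.

2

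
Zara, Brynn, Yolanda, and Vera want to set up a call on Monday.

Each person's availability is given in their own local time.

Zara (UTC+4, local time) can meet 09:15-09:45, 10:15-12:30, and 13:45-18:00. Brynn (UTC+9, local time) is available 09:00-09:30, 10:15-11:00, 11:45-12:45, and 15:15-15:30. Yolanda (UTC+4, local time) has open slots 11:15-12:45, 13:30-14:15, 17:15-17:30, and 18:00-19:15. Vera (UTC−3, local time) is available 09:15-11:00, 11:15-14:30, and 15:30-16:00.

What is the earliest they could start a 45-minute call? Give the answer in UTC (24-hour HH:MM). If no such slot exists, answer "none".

none

Zara → UTC: 05:15–05:45, 06:15–08:30, 09:45–14:00.
Brynn → UTC: 00:00–00:30, 01:15–02:00, 02:45–03:45, 06:15–06:30.
Yolanda → UTC: 07:15–08:45, 09:30–10:15, 13:15–13:30, 14:00–15:15.
Vera → UTC: 12:15–14:00, 14:15–17:30, 18:30–19:00.
Zara ∩ Brynn: 06:15–06:30.
Zara ∩ Brynn ∩ Yolanda: (none).
Zara ∩ Brynn ∩ Yolanda ∩ Vera: (none).
Windows ≥ 45 min: (none).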